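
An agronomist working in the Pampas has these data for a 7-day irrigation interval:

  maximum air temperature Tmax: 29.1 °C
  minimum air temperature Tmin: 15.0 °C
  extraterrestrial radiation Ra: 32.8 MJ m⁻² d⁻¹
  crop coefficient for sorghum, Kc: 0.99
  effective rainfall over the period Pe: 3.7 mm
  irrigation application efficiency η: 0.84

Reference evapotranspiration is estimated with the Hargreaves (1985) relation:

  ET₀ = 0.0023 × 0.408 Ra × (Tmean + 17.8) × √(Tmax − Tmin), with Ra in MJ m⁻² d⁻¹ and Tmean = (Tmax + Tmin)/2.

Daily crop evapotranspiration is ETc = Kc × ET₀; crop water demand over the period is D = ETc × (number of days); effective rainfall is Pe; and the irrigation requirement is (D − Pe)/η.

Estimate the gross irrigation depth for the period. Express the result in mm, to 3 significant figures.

Tmean = (29.1 + 15.0)/2 = 22.05 °C
0.408 Ra = 0.408 × 32.8 = 13.3824 mm/d equivalent
ET₀ = 0.0023 × 13.3824 × (22.05 + 17.8) × √14.1 = 0.0023 × 13.3824 × 39.85 × 3.7550 = 4.6057 mm/d
ETc = Kc × ET₀ = 0.99 × 4.6057 = 4.5596 mm/d
Crop demand D = ETc × 7 d = 4.5596 × 7 = 31.917 mm
D − Pe = 31.917 − 3.7 = 28.217 mm
Gross irrigation = 28.217 / 0.84 = 33.592 mm

33.6 mm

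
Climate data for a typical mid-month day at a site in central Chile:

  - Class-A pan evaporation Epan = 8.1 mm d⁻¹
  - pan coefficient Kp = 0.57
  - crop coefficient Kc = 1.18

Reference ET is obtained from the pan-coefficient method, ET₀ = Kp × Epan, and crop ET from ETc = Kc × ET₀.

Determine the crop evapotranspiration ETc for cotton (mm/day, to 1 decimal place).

5.4 mm/day

ET₀ = 0.57 × 8.1 = 4.6170 mm/d
ETc = Kc × ET₀ = 1.18 × 4.6170 = 5.4481 mm/d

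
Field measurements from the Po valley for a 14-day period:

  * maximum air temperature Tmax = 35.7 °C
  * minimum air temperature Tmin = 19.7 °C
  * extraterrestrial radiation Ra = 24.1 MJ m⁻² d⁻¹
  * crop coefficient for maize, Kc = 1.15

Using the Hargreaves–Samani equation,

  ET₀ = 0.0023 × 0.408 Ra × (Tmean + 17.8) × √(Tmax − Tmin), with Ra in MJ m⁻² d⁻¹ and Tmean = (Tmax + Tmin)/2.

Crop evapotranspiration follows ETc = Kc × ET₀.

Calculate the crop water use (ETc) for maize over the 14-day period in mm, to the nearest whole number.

66 mm

Tmean = (35.7 + 19.7)/2 = 27.70 °C
0.408 Ra = 0.408 × 24.1 = 9.8328 mm/d equivalent
ET₀ = 0.0023 × 9.8328 × (27.70 + 17.8) × √16.0 = 0.0023 × 9.8328 × 45.50 × 4.0000 = 4.1160 mm/d
ETc = Kc × ET₀ = 1.15 × 4.1160 = 4.7334 mm/d
Over 14 days: 4.7334 × 14 = 66.268 mm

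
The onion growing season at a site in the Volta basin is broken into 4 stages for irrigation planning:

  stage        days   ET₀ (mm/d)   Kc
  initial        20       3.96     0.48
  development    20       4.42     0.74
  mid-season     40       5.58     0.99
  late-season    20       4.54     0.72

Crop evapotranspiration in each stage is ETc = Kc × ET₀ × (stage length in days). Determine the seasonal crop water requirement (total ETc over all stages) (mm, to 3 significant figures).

390 mm

initial: 0.48 × 3.96 × 20 = 38.02 mm
development: 0.74 × 4.42 × 20 = 65.42 mm
mid-season: 0.99 × 5.58 × 40 = 220.97 mm
late-season: 0.72 × 4.54 × 20 = 65.38 mm
Seasonal total = 389.79 mm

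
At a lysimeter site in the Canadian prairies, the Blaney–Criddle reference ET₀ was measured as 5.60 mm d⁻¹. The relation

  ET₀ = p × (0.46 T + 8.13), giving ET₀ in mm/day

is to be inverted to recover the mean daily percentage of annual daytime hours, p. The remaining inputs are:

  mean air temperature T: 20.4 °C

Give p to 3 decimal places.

0.320

p = ET₀ / (0.46 T + 8.13) = 5.60 / (0.46 × 20.4 + 8.13) = 5.60 / 17.514 = 0.3197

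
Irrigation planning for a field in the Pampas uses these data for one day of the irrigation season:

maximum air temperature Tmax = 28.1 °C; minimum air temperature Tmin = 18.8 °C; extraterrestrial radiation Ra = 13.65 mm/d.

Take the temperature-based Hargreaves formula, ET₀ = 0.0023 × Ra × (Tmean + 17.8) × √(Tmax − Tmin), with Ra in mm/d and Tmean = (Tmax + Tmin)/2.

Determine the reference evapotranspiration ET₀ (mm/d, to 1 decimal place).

Tmean = (28.1 + 18.8)/2 = 23.45 °C
ET₀ = 0.0023 × 13.65 × (23.45 + 17.8) × √9.3 = 0.0023 × 13.65 × 41.25 × 3.0496 = 3.9494 mm/d

3.9 mm/d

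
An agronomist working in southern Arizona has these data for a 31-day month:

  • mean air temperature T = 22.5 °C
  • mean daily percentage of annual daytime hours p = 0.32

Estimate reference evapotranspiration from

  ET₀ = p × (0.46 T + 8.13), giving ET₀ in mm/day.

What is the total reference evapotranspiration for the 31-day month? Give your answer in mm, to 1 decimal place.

183.3 mm

ET₀ = 0.32 × (0.46 × 22.5 + 8.13) = 0.32 × 18.480 = 5.9136 mm/d
Monthly total = 5.9136 × 31 = 183.322 mm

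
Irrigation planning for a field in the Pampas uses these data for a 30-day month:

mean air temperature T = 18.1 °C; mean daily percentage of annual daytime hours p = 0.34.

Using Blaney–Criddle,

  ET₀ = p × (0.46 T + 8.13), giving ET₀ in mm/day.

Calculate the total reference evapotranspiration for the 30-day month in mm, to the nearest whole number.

168 mm

ET₀ = 0.34 × (0.46 × 18.1 + 8.13) = 0.34 × 16.456 = 5.5950 mm/d
Monthly total = 5.5950 × 30 = 167.850 mm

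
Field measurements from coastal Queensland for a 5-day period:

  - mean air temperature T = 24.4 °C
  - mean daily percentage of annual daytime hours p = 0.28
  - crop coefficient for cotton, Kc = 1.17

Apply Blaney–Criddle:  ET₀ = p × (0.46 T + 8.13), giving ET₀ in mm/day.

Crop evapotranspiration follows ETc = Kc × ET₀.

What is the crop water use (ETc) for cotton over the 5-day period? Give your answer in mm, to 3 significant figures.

ET₀ = 0.28 × (0.46 × 24.4 + 8.13) = 0.28 × 19.354 = 5.4191 mm/d
ETc = Kc × ET₀ = 1.17 × 5.4191 = 6.3403 mm/d
Over 5 days: 6.3403 × 5 = 31.702 mm

31.7 mm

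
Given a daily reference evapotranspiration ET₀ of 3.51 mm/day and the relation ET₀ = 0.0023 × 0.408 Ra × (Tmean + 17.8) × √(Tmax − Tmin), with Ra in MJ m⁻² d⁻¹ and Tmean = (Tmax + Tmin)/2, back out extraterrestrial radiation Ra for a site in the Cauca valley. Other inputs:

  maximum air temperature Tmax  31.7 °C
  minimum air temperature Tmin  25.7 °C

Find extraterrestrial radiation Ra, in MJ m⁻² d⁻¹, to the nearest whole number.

Tmean = (31.7+25.7)/2 = 28.70 °C; ΔT = 6.0
Ra = ET₀ / [0.0023 × 0.408 × (Tmean+17.8) × √ΔT]
   = 3.51 / (0.0023 × 0.408 × 46.50 × 2.4495) = 32.839 MJ m⁻² d⁻¹

33 MJ m⁻² d⁻¹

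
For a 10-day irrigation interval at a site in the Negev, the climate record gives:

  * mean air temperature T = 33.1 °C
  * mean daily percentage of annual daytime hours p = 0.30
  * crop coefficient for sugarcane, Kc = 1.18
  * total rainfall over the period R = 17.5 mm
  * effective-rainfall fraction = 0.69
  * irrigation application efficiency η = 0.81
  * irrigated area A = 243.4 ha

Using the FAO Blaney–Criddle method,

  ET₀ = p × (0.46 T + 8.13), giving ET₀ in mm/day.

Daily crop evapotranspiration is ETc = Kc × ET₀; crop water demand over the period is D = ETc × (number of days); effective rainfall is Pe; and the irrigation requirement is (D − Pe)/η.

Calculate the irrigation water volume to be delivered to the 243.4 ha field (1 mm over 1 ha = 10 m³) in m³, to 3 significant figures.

ET₀ = 0.30 × (0.46 × 33.1 + 8.13) = 0.30 × 23.356 = 7.0068 mm/d
ETc = Kc × ET₀ = 1.18 × 7.0068 = 8.2680 mm/d
Crop demand D = ETc × 10 d = 8.2680 × 10 = 82.680 mm
Pe = 0.69 × 17.5 = 12.075 mm
D − Pe = 82.680 − 12.075 = 70.605 mm
Gross irrigation = 70.605 / 0.81 = 87.167 mm
Volume = 87.167 mm × 243.4 ha × 10 = 212164.5 m³

212000 m³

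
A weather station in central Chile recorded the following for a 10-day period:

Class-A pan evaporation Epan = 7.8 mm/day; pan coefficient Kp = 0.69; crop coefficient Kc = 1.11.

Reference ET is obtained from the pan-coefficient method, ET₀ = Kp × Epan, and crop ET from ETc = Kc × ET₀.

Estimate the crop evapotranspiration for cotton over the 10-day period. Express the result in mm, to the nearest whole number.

60 mm

ET₀ = 0.69 × 7.8 = 5.3820 mm/d
ETc = Kc × ET₀ = 1.11 × 5.3820 = 5.9740 mm/d
Over 10 days: 5.9740 × 10 = 59.740 mm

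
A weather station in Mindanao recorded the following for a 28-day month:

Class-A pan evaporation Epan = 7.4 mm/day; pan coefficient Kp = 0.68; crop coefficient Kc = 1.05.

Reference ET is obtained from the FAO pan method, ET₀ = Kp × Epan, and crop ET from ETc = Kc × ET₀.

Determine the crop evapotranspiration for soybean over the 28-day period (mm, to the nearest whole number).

148 mm

ET₀ = 0.68 × 7.4 = 5.0320 mm/d
ETc = Kc × ET₀ = 1.05 × 5.0320 = 5.2836 mm/d
Over 28 days: 5.2836 × 28 = 147.941 mm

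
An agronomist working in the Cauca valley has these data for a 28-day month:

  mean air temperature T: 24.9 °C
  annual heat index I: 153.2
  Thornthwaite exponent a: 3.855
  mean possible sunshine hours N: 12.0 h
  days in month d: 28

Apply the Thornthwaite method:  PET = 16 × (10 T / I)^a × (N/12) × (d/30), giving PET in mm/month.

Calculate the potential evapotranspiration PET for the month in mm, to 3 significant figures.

10T/I = 10 × 24.9 / 153.2 = 1.6253
(10T/I)^a = 1.6253^3.855 = 6.5035
Uncorrected PET = 16 × 6.5035 = 104.056 mm
Correction = (N/12)(d/30) = (12.0/12)(28/30) = 0.9333
PET = 104.056 × 0.9333 = 97.115 mm/month

97.1 mm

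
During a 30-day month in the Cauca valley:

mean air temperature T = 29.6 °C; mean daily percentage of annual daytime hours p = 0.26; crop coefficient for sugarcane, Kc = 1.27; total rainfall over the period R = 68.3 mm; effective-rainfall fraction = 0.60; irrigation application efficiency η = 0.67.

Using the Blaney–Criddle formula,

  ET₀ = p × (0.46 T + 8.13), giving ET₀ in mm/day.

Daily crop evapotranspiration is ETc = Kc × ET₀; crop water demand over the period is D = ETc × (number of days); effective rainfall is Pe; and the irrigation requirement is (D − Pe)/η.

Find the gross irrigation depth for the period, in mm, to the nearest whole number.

260 mm

ET₀ = 0.26 × (0.46 × 29.6 + 8.13) = 0.26 × 21.746 = 5.6540 mm/d
ETc = Kc × ET₀ = 1.27 × 5.6540 = 7.1806 mm/d
Crop demand D = ETc × 30 d = 7.1806 × 30 = 215.418 mm
Pe = 0.60 × 68.3 = 40.980 mm
D − Pe = 215.418 − 40.980 = 174.438 mm
Gross irrigation = 174.438 / 0.67 = 260.355 mm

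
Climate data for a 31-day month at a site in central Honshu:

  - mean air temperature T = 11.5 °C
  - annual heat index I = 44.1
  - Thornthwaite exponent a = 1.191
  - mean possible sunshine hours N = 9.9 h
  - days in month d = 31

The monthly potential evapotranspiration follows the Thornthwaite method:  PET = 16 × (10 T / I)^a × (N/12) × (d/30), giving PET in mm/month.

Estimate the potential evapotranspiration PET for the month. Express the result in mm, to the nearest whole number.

10T/I = 10 × 11.5 / 44.1 = 2.6077
(10T/I)^a = 2.6077^1.191 = 3.1316
Uncorrected PET = 16 × 3.1316 = 50.106 mm
Correction = (N/12)(d/30) = (9.9/12)(31/30) = 0.8525
PET = 50.106 × 0.8525 = 42.715 mm/month

43 mm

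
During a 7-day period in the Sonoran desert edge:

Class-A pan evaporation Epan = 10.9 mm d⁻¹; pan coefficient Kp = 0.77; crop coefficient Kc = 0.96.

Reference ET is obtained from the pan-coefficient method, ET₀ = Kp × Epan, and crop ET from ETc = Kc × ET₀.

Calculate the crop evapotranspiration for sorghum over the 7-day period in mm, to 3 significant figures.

ET₀ = 0.77 × 10.9 = 8.3930 mm/d
ETc = Kc × ET₀ = 0.96 × 8.3930 = 8.0573 mm/d
Over 7 days: 8.0573 × 7 = 56.401 mm

56.4 mm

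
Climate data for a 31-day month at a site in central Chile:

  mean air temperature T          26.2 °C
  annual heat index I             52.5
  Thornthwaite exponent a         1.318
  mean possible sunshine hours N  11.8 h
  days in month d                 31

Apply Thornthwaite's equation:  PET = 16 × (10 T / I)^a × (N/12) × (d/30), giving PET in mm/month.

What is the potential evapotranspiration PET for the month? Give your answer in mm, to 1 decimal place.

10T/I = 10 × 26.2 / 52.5 = 4.9905
(10T/I)^a = 4.9905^1.318 = 8.3206
Uncorrected PET = 16 × 8.3206 = 133.130 mm
Correction = (N/12)(d/30) = (11.8/12)(31/30) = 1.0161
PET = 133.130 × 1.0161 = 135.273 mm/month

135.3 mm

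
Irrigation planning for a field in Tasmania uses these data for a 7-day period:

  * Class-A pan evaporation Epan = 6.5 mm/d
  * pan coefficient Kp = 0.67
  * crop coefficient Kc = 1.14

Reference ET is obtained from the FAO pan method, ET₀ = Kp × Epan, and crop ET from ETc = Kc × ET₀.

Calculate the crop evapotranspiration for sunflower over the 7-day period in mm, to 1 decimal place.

34.8 mm

ET₀ = 0.67 × 6.5 = 4.3550 mm/d
ETc = Kc × ET₀ = 1.14 × 4.3550 = 4.9647 mm/d
Over 7 days: 4.9647 × 7 = 34.753 mm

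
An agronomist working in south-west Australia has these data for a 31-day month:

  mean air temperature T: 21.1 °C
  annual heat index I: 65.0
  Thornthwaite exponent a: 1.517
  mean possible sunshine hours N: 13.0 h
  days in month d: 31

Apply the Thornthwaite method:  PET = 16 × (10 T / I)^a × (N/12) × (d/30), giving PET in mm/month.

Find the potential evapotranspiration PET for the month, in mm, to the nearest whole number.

10T/I = 10 × 21.1 / 65.0 = 3.2462
(10T/I)^a = 3.2462^1.517 = 5.9670
Uncorrected PET = 16 × 5.9670 = 95.472 mm
Correction = (N/12)(d/30) = (13.0/12)(31/30) = 1.1194
PET = 95.472 × 1.1194 = 106.871 mm/month

107 mm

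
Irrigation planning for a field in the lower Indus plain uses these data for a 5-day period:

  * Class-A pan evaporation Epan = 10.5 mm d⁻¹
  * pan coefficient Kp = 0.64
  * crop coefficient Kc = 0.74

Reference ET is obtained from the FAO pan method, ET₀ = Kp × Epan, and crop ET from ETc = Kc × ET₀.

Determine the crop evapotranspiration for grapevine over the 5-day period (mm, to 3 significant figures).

ET₀ = 0.64 × 10.5 = 6.7200 mm/d
ETc = Kc × ET₀ = 0.74 × 6.7200 = 4.9728 mm/d
Over 5 days: 4.9728 × 5 = 24.864 mm

24.9 mm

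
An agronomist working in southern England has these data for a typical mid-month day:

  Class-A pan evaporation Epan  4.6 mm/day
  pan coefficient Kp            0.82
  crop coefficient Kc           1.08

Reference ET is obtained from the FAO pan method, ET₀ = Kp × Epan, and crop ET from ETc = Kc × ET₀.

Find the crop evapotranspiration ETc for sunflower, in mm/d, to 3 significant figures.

ET₀ = 0.82 × 4.6 = 3.7720 mm/d
ETc = Kc × ET₀ = 1.08 × 3.7720 = 4.0738 mm/d

4.07 mm/d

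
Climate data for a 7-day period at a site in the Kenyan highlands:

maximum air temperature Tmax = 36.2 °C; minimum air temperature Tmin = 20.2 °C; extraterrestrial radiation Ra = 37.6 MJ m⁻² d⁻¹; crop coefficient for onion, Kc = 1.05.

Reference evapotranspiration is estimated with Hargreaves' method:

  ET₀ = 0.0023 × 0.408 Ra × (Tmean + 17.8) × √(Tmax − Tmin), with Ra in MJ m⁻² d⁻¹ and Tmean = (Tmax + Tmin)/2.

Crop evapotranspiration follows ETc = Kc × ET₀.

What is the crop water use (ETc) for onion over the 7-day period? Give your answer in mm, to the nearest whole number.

48 mm

Tmean = (36.2 + 20.2)/2 = 28.20 °C
0.408 Ra = 0.408 × 37.6 = 15.3408 mm/d equivalent
ET₀ = 0.0023 × 15.3408 × (28.20 + 17.8) × √16.0 = 0.0023 × 15.3408 × 46.00 × 4.0000 = 6.4922 mm/d
ETc = Kc × ET₀ = 1.05 × 6.4922 = 6.8168 mm/d
Over 7 days: 6.8168 × 7 = 47.718 mm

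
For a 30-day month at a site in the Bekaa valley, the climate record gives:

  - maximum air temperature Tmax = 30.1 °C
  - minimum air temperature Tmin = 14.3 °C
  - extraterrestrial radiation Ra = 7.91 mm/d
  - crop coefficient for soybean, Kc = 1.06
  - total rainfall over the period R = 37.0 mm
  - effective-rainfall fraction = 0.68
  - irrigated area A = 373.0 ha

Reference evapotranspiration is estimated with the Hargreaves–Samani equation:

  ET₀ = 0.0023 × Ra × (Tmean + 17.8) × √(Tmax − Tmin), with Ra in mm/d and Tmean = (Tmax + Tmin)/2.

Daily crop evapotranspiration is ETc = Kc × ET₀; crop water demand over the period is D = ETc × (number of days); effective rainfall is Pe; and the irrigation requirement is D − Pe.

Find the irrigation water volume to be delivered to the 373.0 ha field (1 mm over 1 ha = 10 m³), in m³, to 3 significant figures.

249000 m³

Tmean = (30.1 + 14.3)/2 = 22.20 °C
ET₀ = 0.0023 × 7.91 × (22.20 + 17.8) × √15.8 = 0.0023 × 7.91 × 40.00 × 3.9749 = 2.8926 mm/d
ETc = Kc × ET₀ = 1.06 × 2.8926 = 3.0662 mm/d
Crop demand D = ETc × 30 d = 3.0662 × 30 = 91.986 mm
Pe = 0.68 × 37.0 = 25.160 mm
D − Pe = 91.986 − 25.160 = 66.826 mm
Volume = 66.826 mm × 373.0 ha × 10 = 249261.0 m³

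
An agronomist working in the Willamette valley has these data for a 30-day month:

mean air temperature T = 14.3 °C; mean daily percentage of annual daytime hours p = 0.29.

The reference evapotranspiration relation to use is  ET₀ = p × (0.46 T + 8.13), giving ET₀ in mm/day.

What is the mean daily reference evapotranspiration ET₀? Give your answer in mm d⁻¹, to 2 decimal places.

ET₀ = 0.29 × (0.46 × 14.3 + 8.13) = 0.29 × 14.708 = 4.2653 mm/d

4.27 mm d⁻¹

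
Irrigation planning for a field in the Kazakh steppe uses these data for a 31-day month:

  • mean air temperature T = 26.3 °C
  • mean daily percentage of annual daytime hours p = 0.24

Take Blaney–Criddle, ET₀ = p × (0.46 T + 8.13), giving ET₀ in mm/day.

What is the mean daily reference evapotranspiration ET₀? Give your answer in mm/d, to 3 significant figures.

ET₀ = 0.24 × (0.46 × 26.3 + 8.13) = 0.24 × 20.228 = 4.8547 mm/d

4.85 mm/d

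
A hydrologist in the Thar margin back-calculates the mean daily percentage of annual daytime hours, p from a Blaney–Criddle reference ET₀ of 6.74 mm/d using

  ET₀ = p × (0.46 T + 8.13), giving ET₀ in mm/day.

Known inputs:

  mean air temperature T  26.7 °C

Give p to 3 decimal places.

p = ET₀ / (0.46 T + 8.13) = 6.74 / (0.46 × 26.7 + 8.13) = 6.74 / 20.412 = 0.3302

0.330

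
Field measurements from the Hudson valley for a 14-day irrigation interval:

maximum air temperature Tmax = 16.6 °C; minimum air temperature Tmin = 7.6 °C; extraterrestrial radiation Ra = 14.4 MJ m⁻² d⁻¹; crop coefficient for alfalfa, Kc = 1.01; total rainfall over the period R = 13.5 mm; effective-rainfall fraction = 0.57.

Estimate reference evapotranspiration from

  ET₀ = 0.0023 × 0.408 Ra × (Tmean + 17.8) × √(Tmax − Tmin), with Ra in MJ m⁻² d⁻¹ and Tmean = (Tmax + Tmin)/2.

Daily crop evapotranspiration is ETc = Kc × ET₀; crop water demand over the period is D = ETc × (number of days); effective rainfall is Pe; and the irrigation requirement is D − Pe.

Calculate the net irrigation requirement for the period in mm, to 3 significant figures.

9.44 mm

Tmean = (16.6 + 7.6)/2 = 12.10 °C
0.408 Ra = 0.408 × 14.4 = 5.8752 mm/d equivalent
ET₀ = 0.0023 × 5.8752 × (12.10 + 17.8) × √9.0 = 0.0023 × 5.8752 × 29.90 × 3.0000 = 1.2121 mm/d
ETc = Kc × ET₀ = 1.01 × 1.2121 = 1.2242 mm/d
Crop demand D = ETc × 14 d = 1.2242 × 14 = 17.139 mm
Pe = 0.57 × 13.5 = 7.695 mm
D − Pe = 17.139 − 7.695 = 9.444 mm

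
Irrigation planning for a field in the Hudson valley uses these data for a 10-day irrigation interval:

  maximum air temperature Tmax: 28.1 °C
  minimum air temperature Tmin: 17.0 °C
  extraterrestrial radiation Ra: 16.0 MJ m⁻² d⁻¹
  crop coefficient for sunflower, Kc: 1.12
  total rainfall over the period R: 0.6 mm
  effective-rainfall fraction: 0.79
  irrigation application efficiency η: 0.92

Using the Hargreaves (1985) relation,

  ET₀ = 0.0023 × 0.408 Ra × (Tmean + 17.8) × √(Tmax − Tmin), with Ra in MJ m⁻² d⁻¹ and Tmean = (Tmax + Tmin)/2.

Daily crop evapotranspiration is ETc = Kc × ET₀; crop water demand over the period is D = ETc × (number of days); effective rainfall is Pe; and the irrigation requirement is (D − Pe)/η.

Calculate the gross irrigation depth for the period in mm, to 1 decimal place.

Tmean = (28.1 + 17.0)/2 = 22.55 °C
0.408 Ra = 0.408 × 16.0 = 6.5280 mm/d equivalent
ET₀ = 0.0023 × 6.5280 × (22.55 + 17.8) × √11.1 = 0.0023 × 6.5280 × 40.35 × 3.3317 = 2.0184 mm/d
ETc = Kc × ET₀ = 1.12 × 2.0184 = 2.2606 mm/d
Crop demand D = ETc × 10 d = 2.2606 × 10 = 22.606 mm
Pe = 0.79 × 0.6 = 0.474 mm
D − Pe = 22.606 − 0.474 = 22.132 mm
Gross irrigation = 22.132 / 0.92 = 24.057 mm

24.1 mm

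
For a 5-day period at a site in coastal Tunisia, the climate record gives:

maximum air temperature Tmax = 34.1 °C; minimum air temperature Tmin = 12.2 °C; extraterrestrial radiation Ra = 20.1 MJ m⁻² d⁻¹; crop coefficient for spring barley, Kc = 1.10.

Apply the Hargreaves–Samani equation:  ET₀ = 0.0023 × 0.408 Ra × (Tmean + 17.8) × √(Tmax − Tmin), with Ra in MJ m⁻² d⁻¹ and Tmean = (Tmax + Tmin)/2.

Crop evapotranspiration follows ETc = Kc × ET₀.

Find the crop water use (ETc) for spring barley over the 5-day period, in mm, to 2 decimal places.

19.88 mm

Tmean = (34.1 + 12.2)/2 = 23.15 °C
0.408 Ra = 0.408 × 20.1 = 8.2008 mm/d equivalent
ET₀ = 0.0023 × 8.2008 × (23.15 + 17.8) × √21.9 = 0.0023 × 8.2008 × 40.95 × 4.6797 = 3.6146 mm/d
ETc = Kc × ET₀ = 1.10 × 3.6146 = 3.9761 mm/d
Over 5 days: 3.9761 × 5 = 19.881 mm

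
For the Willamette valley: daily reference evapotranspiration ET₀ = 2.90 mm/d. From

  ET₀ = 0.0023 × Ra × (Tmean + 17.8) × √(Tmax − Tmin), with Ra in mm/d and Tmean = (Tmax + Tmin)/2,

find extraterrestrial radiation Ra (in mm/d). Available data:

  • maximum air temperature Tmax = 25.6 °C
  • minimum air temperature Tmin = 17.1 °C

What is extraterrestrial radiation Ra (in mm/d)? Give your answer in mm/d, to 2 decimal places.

11.05 mm/d

Tmean = 21.35 °C; √ΔT = 2.9155
Ra = ET₀ / [0.0023 × (Tmean+17.8) × √ΔT] = 2.90 / (0.0023 × 39.15 × 2.9155) = 11.047 mm/d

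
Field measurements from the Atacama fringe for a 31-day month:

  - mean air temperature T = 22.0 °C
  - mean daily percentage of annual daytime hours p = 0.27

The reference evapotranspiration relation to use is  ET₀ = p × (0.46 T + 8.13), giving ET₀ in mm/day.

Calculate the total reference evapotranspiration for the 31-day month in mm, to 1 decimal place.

152.8 mm

ET₀ = 0.27 × (0.46 × 22.0 + 8.13) = 0.27 × 18.250 = 4.9275 mm/d
Monthly total = 4.9275 × 31 = 152.753 mm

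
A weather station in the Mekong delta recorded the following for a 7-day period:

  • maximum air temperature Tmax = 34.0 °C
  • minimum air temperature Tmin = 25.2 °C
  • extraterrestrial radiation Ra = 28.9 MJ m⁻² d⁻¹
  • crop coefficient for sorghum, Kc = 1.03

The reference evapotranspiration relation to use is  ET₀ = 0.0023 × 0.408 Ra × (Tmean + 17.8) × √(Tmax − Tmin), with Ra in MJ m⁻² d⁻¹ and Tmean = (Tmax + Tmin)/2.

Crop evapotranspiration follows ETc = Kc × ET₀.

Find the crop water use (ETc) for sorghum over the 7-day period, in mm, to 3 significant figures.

Tmean = (34.0 + 25.2)/2 = 29.60 °C
0.408 Ra = 0.408 × 28.9 = 11.7912 mm/d equivalent
ET₀ = 0.0023 × 11.7912 × (29.60 + 17.8) × √8.8 = 0.0023 × 11.7912 × 47.40 × 2.9665 = 3.8134 mm/d
ETc = Kc × ET₀ = 1.03 × 3.8134 = 3.9278 mm/d
Over 7 days: 3.9278 × 7 = 27.495 mm

27.5 mm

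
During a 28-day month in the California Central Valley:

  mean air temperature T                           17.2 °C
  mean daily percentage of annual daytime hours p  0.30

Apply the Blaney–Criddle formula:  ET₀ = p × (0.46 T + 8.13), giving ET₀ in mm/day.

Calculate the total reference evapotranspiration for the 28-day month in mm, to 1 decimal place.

134.8 mm

ET₀ = 0.30 × (0.46 × 17.2 + 8.13) = 0.30 × 16.042 = 4.8126 mm/d
Monthly total = 4.8126 × 28 = 134.753 mm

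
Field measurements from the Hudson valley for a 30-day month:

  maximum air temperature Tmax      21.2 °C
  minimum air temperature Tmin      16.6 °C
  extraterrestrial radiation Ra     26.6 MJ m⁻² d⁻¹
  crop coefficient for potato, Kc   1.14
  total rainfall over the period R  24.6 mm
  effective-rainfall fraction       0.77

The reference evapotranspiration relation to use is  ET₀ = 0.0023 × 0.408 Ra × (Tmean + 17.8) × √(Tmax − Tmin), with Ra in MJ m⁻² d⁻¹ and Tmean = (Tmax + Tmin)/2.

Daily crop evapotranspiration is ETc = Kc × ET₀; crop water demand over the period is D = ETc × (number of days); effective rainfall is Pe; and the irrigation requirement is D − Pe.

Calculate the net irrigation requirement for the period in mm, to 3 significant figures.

48.3 mm

Tmean = (21.2 + 16.6)/2 = 18.90 °C
0.408 Ra = 0.408 × 26.6 = 10.8528 mm/d equivalent
ET₀ = 0.0023 × 10.8528 × (18.90 + 17.8) × √4.6 = 0.0023 × 10.8528 × 36.70 × 2.1448 = 1.9648 mm/d
ETc = Kc × ET₀ = 1.14 × 1.9648 = 2.2399 mm/d
Crop demand D = ETc × 30 d = 2.2399 × 30 = 67.197 mm
Pe = 0.77 × 24.6 = 18.942 mm
D − Pe = 67.197 − 18.942 = 48.255 mm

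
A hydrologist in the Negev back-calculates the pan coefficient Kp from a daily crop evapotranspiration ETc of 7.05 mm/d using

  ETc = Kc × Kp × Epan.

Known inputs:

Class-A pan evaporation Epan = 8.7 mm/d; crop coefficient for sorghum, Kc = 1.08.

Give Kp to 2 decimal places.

0.75

ETc = Kc × Kp × Epan  ⇒  Kp = ETc / (Kc × Epan)
Kp = 7.05 / (1.08 × 8.7) = 7.05 / 9.396 = 0.7503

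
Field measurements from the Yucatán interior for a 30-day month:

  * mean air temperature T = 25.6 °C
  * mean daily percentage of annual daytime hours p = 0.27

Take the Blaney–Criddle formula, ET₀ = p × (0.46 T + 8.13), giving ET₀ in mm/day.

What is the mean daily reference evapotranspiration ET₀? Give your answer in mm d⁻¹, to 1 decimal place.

ET₀ = 0.27 × (0.46 × 25.6 + 8.13) = 0.27 × 19.906 = 5.3746 mm/d

5.4 mm d⁻¹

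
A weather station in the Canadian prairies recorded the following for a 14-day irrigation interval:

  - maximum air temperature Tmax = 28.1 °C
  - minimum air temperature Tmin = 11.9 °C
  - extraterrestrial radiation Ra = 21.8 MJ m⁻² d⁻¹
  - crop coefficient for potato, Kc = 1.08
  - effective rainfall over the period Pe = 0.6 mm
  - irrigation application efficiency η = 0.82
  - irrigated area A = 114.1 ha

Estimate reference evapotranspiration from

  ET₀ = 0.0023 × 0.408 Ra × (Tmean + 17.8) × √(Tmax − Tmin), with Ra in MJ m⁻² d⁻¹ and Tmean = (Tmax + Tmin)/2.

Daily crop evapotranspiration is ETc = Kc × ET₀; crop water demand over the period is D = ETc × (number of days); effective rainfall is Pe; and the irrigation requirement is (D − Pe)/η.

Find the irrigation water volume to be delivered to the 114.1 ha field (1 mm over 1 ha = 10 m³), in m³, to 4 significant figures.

64650 m³

Tmean = (28.1 + 11.9)/2 = 20.00 °C
0.408 Ra = 0.408 × 21.8 = 8.8944 mm/d equivalent
ET₀ = 0.0023 × 8.8944 × (20.00 + 17.8) × √16.2 = 0.0023 × 8.8944 × 37.80 × 4.0249 = 3.1124 mm/d
ETc = Kc × ET₀ = 1.08 × 3.1124 = 3.3614 mm/d
Crop demand D = ETc × 14 d = 3.3614 × 14 = 47.060 mm
D − Pe = 47.060 − 0.6 = 46.460 mm
Gross irrigation = 46.460 / 0.82 = 56.659 mm
Volume = 56.659 mm × 114.1 ha × 10 = 64647.9 m³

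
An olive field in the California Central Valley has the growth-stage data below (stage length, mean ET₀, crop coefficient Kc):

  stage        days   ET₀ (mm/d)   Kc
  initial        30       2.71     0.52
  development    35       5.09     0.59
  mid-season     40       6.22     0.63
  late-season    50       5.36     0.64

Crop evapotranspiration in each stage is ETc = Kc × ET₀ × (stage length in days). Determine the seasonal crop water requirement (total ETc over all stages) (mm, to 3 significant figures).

476 mm

initial: 0.52 × 2.71 × 30 = 42.28 mm
development: 0.59 × 5.09 × 35 = 105.11 mm
mid-season: 0.63 × 6.22 × 40 = 156.74 mm
late-season: 0.64 × 5.36 × 50 = 171.52 mm
Seasonal total = 475.65 mm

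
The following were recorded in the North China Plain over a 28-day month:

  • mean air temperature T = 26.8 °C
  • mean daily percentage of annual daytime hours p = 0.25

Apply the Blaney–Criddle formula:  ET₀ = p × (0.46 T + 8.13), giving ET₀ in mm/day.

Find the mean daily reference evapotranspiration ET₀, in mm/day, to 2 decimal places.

ET₀ = 0.25 × (0.46 × 26.8 + 8.13) = 0.25 × 20.458 = 5.1145 mm/d

5.11 mm/day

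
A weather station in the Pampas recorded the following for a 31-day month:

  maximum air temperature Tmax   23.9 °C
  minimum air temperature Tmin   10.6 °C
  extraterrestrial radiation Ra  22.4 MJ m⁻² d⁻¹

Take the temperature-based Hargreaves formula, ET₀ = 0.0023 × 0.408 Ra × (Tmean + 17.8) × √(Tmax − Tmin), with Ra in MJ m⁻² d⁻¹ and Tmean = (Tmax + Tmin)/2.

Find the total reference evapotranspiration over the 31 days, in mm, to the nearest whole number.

83 mm

Tmean = (23.9 + 10.6)/2 = 17.25 °C
0.408 Ra = 0.408 × 22.4 = 9.1392 mm/d equivalent
ET₀ = 0.0023 × 9.1392 × (17.25 + 17.8) × √13.3 = 0.0023 × 9.1392 × 35.05 × 3.6469 = 2.6869 mm/d
Over 31 days: 2.6869 × 31 = 83.294 mm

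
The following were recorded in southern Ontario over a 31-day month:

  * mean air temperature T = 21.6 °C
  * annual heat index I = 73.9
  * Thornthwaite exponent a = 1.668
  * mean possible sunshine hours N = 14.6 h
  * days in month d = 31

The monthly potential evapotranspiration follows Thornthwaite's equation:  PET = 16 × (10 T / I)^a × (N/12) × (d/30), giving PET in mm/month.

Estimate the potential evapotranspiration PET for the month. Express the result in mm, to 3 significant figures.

120 mm

10T/I = 10 × 21.6 / 73.9 = 2.9229
(10T/I)^a = 2.9229^1.668 = 5.9838
Uncorrected PET = 16 × 5.9838 = 95.741 mm
Correction = (N/12)(d/30) = (14.6/12)(31/30) = 1.2572
PET = 95.741 × 1.2572 = 120.366 mm/month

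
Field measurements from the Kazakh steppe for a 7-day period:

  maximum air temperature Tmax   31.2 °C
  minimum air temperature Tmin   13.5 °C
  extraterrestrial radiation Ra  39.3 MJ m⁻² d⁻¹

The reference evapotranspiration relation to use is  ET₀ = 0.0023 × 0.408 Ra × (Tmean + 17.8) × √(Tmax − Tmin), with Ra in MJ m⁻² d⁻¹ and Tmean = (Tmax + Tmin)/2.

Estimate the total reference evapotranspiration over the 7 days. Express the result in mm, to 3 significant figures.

Tmean = (31.2 + 13.5)/2 = 22.35 °C
0.408 Ra = 0.408 × 39.3 = 16.0344 mm/d equivalent
ET₀ = 0.0023 × 16.0344 × (22.35 + 17.8) × √17.7 = 0.0023 × 16.0344 × 40.15 × 4.2071 = 6.2294 mm/d
Over 7 days: 6.2294 × 7 = 43.606 mm

43.6 mm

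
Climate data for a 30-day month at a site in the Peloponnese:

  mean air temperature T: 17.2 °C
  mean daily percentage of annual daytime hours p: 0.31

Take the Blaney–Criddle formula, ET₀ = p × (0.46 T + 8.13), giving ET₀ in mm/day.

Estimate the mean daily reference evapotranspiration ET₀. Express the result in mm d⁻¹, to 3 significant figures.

ET₀ = 0.31 × (0.46 × 17.2 + 8.13) = 0.31 × 16.042 = 4.9730 mm/d

4.97 mm d⁻¹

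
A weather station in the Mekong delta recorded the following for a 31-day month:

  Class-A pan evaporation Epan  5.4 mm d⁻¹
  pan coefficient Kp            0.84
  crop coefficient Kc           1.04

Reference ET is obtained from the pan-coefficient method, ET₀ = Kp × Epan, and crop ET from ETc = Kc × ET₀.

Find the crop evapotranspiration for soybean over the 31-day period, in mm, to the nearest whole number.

146 mm

ET₀ = 0.84 × 5.4 = 4.5360 mm/d
ETc = Kc × ET₀ = 1.04 × 4.5360 = 4.7174 mm/d
Over 31 days: 4.7174 × 31 = 146.239 mm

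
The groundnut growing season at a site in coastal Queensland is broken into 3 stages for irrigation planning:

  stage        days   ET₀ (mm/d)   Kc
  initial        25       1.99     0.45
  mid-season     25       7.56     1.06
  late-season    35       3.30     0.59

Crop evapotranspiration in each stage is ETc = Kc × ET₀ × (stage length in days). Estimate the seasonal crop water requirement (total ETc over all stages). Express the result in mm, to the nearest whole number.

initial: 0.45 × 1.99 × 25 = 22.39 mm
mid-season: 1.06 × 7.56 × 25 = 200.34 mm
late-season: 0.59 × 3.30 × 35 = 68.15 mm
Seasonal total = 290.88 mm

291 mm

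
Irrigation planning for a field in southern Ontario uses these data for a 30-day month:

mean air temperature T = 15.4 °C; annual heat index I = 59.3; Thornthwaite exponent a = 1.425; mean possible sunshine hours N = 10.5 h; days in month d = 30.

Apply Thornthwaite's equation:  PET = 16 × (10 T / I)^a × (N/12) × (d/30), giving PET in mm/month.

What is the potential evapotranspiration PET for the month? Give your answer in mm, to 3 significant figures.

54.5 mm

10T/I = 10 × 15.4 / 59.3 = 2.5970
(10T/I)^a = 2.5970^1.425 = 3.8960
Uncorrected PET = 16 × 3.8960 = 62.336 mm
Correction = (N/12)(d/30) = (10.5/12)(30/30) = 0.8750
PET = 62.336 × 0.8750 = 54.544 mm/month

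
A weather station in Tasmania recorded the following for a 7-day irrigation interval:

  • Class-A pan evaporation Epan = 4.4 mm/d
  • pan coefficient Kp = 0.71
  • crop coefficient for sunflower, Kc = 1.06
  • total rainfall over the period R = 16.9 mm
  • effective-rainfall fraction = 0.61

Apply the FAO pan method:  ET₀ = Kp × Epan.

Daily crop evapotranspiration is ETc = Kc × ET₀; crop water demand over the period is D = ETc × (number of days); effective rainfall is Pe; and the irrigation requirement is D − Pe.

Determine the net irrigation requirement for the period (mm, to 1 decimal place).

12.9 mm

ET₀ = 0.71 × 4.4 = 3.1240 mm/d
ETc = Kc × ET₀ = 1.06 × 3.1240 = 3.3114 mm/d
Crop demand D = ETc × 7 d = 3.3114 × 7 = 23.180 mm
Pe = 0.61 × 16.9 = 10.309 mm
D − Pe = 23.180 − 10.309 = 12.871 mm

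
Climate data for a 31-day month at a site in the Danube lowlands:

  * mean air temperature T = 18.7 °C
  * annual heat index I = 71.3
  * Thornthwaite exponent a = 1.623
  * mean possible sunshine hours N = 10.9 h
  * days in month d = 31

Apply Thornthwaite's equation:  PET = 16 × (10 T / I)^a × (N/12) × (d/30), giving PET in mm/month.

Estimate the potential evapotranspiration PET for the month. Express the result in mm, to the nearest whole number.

10T/I = 10 × 18.7 / 71.3 = 2.6227
(10T/I)^a = 2.6227^1.623 = 4.7822
Uncorrected PET = 16 × 4.7822 = 76.515 mm
Correction = (N/12)(d/30) = (10.9/12)(31/30) = 0.9386
PET = 76.515 × 0.9386 = 71.817 mm/month

72 mm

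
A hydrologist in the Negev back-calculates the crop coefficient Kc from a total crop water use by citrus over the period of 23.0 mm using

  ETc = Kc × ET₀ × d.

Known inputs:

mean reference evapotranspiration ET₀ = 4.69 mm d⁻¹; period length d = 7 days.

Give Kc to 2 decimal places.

0.70

ETc = Kc × ET₀ × d  ⇒  Kc = ETc / (ET₀ × d)
Kc = 23.0 / (4.69 × 7) = 23.0 / 32.83 = 0.7006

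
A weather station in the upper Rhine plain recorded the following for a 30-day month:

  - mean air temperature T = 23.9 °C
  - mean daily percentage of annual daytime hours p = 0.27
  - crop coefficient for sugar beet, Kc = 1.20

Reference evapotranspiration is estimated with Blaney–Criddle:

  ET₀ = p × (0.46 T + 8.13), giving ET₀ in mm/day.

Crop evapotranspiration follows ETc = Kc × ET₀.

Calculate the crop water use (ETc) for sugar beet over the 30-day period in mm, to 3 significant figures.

186 mm

ET₀ = 0.27 × (0.46 × 23.9 + 8.13) = 0.27 × 19.124 = 5.1635 mm/d
ETc = Kc × ET₀ = 1.20 × 5.1635 = 6.1962 mm/d
Over 30 days: 6.1962 × 30 = 185.886 mm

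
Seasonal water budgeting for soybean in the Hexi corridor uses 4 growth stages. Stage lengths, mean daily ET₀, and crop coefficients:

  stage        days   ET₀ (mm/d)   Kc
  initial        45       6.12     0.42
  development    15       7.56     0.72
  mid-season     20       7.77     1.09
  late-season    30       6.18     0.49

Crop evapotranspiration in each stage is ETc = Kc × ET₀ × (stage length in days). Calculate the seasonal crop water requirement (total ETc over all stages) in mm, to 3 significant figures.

458 mm

initial: 0.42 × 6.12 × 45 = 115.67 mm
development: 0.72 × 7.56 × 15 = 81.65 mm
mid-season: 1.09 × 7.77 × 20 = 169.39 mm
late-season: 0.49 × 6.18 × 30 = 90.85 mm
Seasonal total = 457.56 mm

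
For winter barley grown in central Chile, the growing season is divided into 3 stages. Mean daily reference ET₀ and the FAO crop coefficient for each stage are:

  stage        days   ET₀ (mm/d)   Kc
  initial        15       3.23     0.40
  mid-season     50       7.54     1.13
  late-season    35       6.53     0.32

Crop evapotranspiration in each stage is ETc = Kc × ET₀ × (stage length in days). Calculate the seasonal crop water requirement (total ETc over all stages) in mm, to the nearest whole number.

initial: 0.40 × 3.23 × 15 = 19.38 mm
mid-season: 1.13 × 7.54 × 50 = 426.01 mm
late-season: 0.32 × 6.53 × 35 = 73.14 mm
Seasonal total = 518.53 mm

519 mm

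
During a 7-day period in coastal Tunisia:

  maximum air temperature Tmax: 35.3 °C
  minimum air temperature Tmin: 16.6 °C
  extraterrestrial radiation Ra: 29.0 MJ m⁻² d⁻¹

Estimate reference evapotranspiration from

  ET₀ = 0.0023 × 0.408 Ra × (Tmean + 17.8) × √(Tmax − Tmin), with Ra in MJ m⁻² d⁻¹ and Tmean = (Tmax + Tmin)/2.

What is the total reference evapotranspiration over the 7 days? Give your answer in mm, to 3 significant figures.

36.0 mm

Tmean = (35.3 + 16.6)/2 = 25.95 °C
0.408 Ra = 0.408 × 29.0 = 11.8320 mm/d equivalent
ET₀ = 0.0023 × 11.8320 × (25.95 + 17.8) × √18.7 = 0.0023 × 11.8320 × 43.75 × 4.3243 = 5.1485 mm/d
Over 7 days: 5.1485 × 7 = 36.040 mm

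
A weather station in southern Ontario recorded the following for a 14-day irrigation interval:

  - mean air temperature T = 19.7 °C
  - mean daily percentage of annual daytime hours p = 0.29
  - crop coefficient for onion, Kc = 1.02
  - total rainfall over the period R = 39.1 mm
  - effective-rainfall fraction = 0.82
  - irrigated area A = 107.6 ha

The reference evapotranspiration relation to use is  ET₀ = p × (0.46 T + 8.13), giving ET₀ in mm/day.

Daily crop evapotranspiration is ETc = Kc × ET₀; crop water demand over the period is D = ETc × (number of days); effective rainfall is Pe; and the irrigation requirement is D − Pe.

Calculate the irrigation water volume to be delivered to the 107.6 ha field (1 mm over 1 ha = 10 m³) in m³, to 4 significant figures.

42110 m³

ET₀ = 0.29 × (0.46 × 19.7 + 8.13) = 0.29 × 17.192 = 4.9857 mm/d
ETc = Kc × ET₀ = 1.02 × 4.9857 = 5.0854 mm/d
Crop demand D = ETc × 14 d = 5.0854 × 14 = 71.196 mm
Pe = 0.82 × 39.1 = 32.062 mm
D − Pe = 71.196 − 32.062 = 39.134 mm
Volume = 39.134 mm × 107.6 ha × 10 = 42108.2 m³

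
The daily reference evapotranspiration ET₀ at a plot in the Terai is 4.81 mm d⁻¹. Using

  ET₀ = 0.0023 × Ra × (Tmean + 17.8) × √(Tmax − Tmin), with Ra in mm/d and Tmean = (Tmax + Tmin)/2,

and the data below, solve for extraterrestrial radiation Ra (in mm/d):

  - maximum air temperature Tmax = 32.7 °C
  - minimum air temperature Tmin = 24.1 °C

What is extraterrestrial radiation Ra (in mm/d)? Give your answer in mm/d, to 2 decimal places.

15.44 mm/d

Tmean = 28.40 °C; √ΔT = 2.9326
Ra = ET₀ / [0.0023 × (Tmean+17.8) × √ΔT] = 4.81 / (0.0023 × 46.20 × 2.9326) = 15.436 mm/d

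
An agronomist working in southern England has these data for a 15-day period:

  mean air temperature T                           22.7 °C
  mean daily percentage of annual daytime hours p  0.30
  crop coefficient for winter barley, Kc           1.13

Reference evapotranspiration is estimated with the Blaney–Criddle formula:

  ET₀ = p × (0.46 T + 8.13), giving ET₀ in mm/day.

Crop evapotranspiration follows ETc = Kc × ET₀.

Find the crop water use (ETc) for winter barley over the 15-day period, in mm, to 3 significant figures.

ET₀ = 0.30 × (0.46 × 22.7 + 8.13) = 0.30 × 18.572 = 5.5716 mm/d
ETc = Kc × ET₀ = 1.13 × 5.5716 = 6.2959 mm/d
Over 15 days: 6.2959 × 15 = 94.439 mm

94.4 mm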